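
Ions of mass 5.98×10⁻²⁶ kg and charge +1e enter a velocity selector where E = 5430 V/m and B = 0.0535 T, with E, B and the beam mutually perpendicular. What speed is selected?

Straight-line motion ⇒ electric and magnetic forces cancel, so E = vB.
v = E/B = 5430/0.0535 = 1.01×10⁵ m/s.
The result is independent of the particle's charge and mass.

v = 1.01×10⁵ m/s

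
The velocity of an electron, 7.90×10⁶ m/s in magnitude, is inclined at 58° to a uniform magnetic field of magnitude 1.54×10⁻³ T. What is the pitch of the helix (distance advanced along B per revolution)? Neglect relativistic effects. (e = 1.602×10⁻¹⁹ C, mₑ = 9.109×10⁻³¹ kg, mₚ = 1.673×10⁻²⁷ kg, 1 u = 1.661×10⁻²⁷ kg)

v∥ = v cosθ = 7.90×10⁶·cos58° ≈ 4.186×10⁶ m/s.
T = 2πm/(|q|B) = 2π(9.109×10⁻³¹)/((1.602×10⁻¹⁹)(1.54×10⁻³)) ≈ 2.320×10⁻⁸ s.
pitch = v∥ T = (4.186×10⁶)(2.320×10⁻⁸) ≈ 0.0971 m.

p ≈ 0.0971 m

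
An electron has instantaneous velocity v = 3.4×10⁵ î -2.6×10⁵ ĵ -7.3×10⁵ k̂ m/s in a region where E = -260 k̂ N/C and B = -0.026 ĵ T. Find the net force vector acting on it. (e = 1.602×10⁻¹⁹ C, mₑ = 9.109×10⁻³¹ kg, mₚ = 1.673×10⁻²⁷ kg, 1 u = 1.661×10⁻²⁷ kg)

v×B = (-1.90×10⁴, 0, -8840) N/C.
E + v×B = (-1.90×10⁴, 0, -9100) N/C.
F = q(E + v×B) = (−1.602×10⁻¹⁹ C)·(-1.90×10⁴, 0, -9100) = (3.04×10⁻¹⁵, 0, 1.46×10⁻¹⁵) N.

F ≈ (3.04×10⁻¹⁵, 0, 1.46×10⁻¹⁵) N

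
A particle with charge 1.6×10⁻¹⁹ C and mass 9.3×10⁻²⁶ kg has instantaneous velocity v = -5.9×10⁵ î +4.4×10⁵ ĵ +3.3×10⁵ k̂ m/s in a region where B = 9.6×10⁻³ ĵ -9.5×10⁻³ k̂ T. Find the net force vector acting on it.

F ≈ (-1.18×10⁻¹⁵, -8.97×10⁻¹⁶, -9.06×10⁻¹⁶) N

v×B = (-7350, -5600, -5660) N/C.
F = q v×B = (1.6×10⁻¹⁹ C)·(-7350, -5600, -5660) = (-1.18×10⁻¹⁵, -8.97×10⁻¹⁶, -9.06×10⁻¹⁶) N.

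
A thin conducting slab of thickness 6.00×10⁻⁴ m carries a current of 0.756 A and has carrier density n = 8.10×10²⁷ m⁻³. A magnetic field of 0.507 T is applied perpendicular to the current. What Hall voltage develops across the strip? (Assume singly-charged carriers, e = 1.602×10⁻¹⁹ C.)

V_H = IB/(n e t).
V_H = (0.756)(0.507)/((8.10×10²⁷)(1.602×10⁻¹⁹)(6.00×10⁻⁴)) ≈ 4.92×10⁻⁷ V.

V_H ≈ 4.92×10⁻⁷ V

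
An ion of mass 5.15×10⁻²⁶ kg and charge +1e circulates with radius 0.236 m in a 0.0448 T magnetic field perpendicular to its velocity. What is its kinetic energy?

KE ≈ 2.79×10⁻¹⁷ J

v = |q|Br/m, then KE = ½mv² = (qBr)²/(2m).
v = (1.602×10⁻¹⁹)(0.0448)(0.236)/5.15×10⁻²⁶ ≈ 3.289×10⁴ m/s.
KE = ½(5.15×10⁻²⁶)(3.289×10⁴)² ≈ 2.79×10⁻¹⁷ J.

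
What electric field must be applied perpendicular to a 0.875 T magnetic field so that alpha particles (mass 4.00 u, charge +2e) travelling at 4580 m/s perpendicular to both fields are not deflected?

For straight-line motion qE = qvB, so E = vB.
E = 4580 × 0.875 = 4010 V/m.

E = 4010 V/m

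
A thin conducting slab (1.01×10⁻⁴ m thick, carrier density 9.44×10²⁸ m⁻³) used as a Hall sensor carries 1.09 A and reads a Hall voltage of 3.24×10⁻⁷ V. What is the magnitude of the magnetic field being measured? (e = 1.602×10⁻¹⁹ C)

From V_H = IB/(n e t), B = V_H n e t / I.
B = (3.24×10⁻⁷)(9.44×10²⁸)(1.602×10⁻¹⁹)(1.01×10⁻⁴)/1.09 ≈ 0.454 T.

B ≈ 0.454 T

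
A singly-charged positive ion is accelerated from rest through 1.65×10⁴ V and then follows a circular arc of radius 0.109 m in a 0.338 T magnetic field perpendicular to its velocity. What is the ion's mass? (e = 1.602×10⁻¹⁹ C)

Combine |q|V = ½mv² and r = mv/(|q|B): eliminate v to get m = qB²r²/(2V).
m = (1.602×10⁻¹⁹)(0.338)²(0.109)²/(2·1.65×10⁴) ≈ 6.59×10⁻²⁷ kg.

m ≈ 6.59×10⁻²⁷ kg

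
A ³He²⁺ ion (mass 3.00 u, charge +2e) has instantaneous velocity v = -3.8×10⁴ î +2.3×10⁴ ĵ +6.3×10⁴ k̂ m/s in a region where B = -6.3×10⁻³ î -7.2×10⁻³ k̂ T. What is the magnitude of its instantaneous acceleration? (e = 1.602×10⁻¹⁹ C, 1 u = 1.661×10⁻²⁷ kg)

v×B = (-166, -670, 145) N/C.
F = q v×B = (3.204×10⁻¹⁹ C)·(-166, -670, 145) = (-5.31×10⁻¹⁷, -2.15×10⁻¹⁶, 4.64×10⁻¹⁷) N.
|a| = |F|/m = 2.261×10⁻¹⁶/4.983×10⁻²⁷ ≈ 4.54×10¹⁰ m/s².

|a| ≈ 4.54×10¹⁰ m/s²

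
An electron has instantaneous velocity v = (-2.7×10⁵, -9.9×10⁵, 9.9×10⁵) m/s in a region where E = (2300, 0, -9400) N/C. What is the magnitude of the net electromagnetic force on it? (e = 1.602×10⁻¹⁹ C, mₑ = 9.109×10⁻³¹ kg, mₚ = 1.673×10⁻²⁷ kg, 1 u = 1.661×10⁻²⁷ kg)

Only an electric field acts, so F = qE = (−1.602×10⁻¹⁹ C)·(2300, 0, -9400) = (-3.68×10⁻¹⁶, 0, 1.51×10⁻¹⁵) N.
|F| = 1.55×10⁻¹⁵ N.

|F| ≈ 1.55×10⁻¹⁵ N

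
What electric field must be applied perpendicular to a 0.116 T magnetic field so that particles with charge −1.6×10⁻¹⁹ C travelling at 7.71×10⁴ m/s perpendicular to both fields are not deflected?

E = 8940 V/m

For straight-line motion qE = qvB, so E = vB.
E = 7.71×10⁴ × 0.116 = 8940 V/m.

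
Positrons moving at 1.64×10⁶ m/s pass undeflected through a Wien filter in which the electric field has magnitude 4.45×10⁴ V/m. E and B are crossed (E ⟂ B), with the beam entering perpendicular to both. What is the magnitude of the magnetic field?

B = 0.0271 T

Balance of forces in the selector: qE = qvB ⇒ B = E/v.
B = 4.45×10⁴/1.64×10⁶ = 0.0271 T.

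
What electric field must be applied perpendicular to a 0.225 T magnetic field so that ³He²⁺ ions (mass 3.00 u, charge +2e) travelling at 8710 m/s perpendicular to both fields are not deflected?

E = 1960 V/m

For straight-line motion qE = qvB, so E = vB.
E = 8710 × 0.225 = 1960 V/m.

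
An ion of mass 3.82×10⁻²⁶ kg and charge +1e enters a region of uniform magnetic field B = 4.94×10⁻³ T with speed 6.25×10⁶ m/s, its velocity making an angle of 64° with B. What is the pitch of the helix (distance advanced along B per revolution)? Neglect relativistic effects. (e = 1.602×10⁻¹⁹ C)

p ≈ 831 m

v∥ = v cosθ = 6.25×10⁶·cos64° ≈ 2.740×10⁶ m/s.
T = 2πm/(|q|B) = 2π(3.82×10⁻²⁶)/((1.602×10⁻¹⁹)(4.94×10⁻³)) ≈ 3.033×10⁻⁴ s.
pitch = v∥ T = (2.740×10⁶)(3.033×10⁻⁴) ≈ 831 m.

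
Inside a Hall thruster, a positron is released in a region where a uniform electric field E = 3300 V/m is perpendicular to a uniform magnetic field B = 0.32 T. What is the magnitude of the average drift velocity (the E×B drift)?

v_d ≈ 1.0×10⁴ m/s

The steady drift has the magnetic force balancing the electric force, so v_d = E/B.
v_d = 3300/0.32 = 1.0×10⁴ m/s.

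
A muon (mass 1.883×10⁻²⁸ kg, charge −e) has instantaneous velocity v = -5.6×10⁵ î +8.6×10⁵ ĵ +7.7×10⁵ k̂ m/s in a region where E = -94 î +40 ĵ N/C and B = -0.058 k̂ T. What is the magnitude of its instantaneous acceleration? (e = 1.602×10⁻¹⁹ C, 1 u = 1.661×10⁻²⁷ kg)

v×B = (-4.99×10⁴, -3.25×10⁴, 0) N/C.
E + v×B = (-5.00×10⁴, -3.24×10⁴, 0) N/C.
F = q(E + v×B) = (−1.602×10⁻¹⁹ C)·(-5.00×10⁴, -3.24×10⁴, 0) = (8.01×10⁻¹⁵, 5.20×10⁻¹⁵, 0) N.
|a| = |F|/m = 9.545×10⁻¹⁵/1.883×10⁻²⁸ ≈ 5.07×10¹³ m/s².

|a| ≈ 5.07×10¹³ m/s²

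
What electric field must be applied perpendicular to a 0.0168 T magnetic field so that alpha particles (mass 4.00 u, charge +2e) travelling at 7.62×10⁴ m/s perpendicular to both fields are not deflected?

For straight-line motion qE = qvB, so E = vB.
E = 7.62×10⁴ × 0.0168 = 1280 V/m.

E = 1280 V/m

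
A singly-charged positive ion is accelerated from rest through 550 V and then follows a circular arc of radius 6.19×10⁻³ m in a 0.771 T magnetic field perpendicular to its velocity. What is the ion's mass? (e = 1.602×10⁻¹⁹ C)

m ≈ 3.32×10⁻²⁷ kg

Combine |q|V = ½mv² and r = mv/(|q|B): eliminate v to get m = qB²r²/(2V).
m = (1.602×10⁻¹⁹)(0.771)²(6.19×10⁻³)²/(2·550) ≈ 3.32×10⁻²⁷ kg.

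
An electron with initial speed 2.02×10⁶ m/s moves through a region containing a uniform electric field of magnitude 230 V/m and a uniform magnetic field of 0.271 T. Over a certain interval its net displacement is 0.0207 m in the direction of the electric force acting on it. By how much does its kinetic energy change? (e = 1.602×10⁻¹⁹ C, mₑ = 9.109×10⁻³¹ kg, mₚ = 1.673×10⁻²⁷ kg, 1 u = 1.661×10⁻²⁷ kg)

The magnetic force is always ⟂ v and does no work; only the electric force changes KE.
ΔKE = F_E · d = |q|E d = (1.602×10⁻¹⁹)(230)(0.0207) ≈ 7.63×10⁻¹⁹ J.

ΔKE ≈ 7.63×10⁻¹⁹ J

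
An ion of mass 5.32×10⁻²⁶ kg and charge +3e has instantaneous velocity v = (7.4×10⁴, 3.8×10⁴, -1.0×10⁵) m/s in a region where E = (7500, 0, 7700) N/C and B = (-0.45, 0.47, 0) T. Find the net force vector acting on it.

v×B = (4.70×10⁴, 4.50×10⁴, 5.19×10⁴) N/C.
E + v×B = (5.45×10⁴, 4.50×10⁴, 5.96×10⁴) N/C.
F = q(E + v×B) = (4.806×10⁻¹⁹ C)·(5.45×10⁴, 4.50×10⁴, 5.96×10⁴) = (2.62×10⁻¹⁴, 2.16×10⁻¹⁴, 2.86×10⁻¹⁴) N.

F ≈ (2.62×10⁻¹⁴, 2.16×10⁻¹⁴, 2.86×10⁻¹⁴) N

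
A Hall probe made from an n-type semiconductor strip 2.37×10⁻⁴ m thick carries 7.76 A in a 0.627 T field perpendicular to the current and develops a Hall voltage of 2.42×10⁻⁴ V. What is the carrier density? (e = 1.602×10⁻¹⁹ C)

From V_H = IB/(n e t), n = IB/(V_H e t).
n = (7.76)(0.627)/((2.42×10⁻⁴)(1.602×10⁻¹⁹)(2.37×10⁻⁴)) ≈ 5.30×10²⁶ m⁻³.

n ≈ 5.30×10²⁶ m⁻³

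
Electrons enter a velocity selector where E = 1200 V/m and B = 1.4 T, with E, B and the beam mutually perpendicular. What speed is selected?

v = 860 m/s

Zero net Lorentz force requires |qE| = |q v×B|, i.e. E = vB.
v = E/B = 1200/1.4 = 860 m/s.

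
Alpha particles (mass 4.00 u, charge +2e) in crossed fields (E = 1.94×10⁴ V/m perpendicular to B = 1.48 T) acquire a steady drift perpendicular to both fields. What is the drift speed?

v_d ≈ 1.31×10⁴ m/s

The steady drift has the magnetic force balancing the electric force, so v_d = E/B.
v_d = 1.94×10⁴/1.48 = 1.31×10⁴ m/s.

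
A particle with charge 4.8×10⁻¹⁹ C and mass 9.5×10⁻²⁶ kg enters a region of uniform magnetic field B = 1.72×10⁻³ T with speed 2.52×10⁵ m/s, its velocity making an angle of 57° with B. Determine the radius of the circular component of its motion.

r ≈ 24.3 m

v⊥ = v sinθ = 2.52×10⁵·sin57° ≈ 2.113×10⁵ m/s.
r = m v⊥/(|q|B) = (9.5×10⁻²⁶)(2.113×10⁵)/((4.8×10⁻¹⁹)(1.72×10⁻³)) ≈ 24.3 m.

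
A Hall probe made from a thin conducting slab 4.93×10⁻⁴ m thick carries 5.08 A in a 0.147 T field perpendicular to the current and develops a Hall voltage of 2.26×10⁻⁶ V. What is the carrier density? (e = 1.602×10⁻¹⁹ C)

From V_H = IB/(n e t), n = IB/(V_H e t).
n = (5.08)(0.147)/((2.26×10⁻⁶)(1.602×10⁻¹⁹)(4.93×10⁻⁴)) ≈ 4.18×10²⁷ m⁻³.

n ≈ 4.18×10²⁷ m⁻³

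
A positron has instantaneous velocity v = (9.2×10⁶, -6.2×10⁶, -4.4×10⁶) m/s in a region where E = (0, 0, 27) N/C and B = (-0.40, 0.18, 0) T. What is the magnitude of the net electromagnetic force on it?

|F| ≈ 3.36×10⁻¹³ N

v×B = (7.92×10⁵, 1.76×10⁶, -8.24×10⁵) N/C.
E + v×B = (7.92×10⁵, 1.76×10⁶, -8.24×10⁵) N/C.
F = q(E + v×B) = (1.602×10⁻¹⁹ C)·(7.92×10⁵, 1.76×10⁶, -8.24×10⁵) = (1.27×10⁻¹³, 2.82×10⁻¹³, -1.32×10⁻¹³) N.
|F| = 3.36×10⁻¹³ N.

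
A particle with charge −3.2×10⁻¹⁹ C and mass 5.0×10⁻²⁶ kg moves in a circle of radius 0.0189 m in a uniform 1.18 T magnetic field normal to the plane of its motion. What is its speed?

v ≈ 1.43×10⁵ m/s

From |q|vB = mv²/r, v = |q|Br/m.
v = (3.2×10⁻¹⁹)(1.18)(0.0189)/5.0×10⁻²⁶ ≈ 1.43×10⁵ m/s.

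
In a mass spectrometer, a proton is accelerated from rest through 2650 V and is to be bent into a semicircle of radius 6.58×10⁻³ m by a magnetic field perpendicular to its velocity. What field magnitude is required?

B ≈ 1.13 T

v = √(2|q|V/m) = √(2·1.602×10⁻¹⁹·2650/1.673×10⁻²⁷) ≈ 7.124×10⁵ m/s.
B = mv/(|q|r) = (1.673×10⁻²⁷)(7.124×10⁵)/((1.602×10⁻¹⁹)(6.58×10⁻³)) ≈ 1.13 T.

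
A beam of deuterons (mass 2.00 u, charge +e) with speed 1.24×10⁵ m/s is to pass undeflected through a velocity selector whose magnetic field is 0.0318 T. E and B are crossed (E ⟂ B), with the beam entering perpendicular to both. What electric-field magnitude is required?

For straight-line motion qE = qvB, so E = vB.
E = 1.24×10⁵ × 0.0318 = 3940 V/m.

E = 3940 V/m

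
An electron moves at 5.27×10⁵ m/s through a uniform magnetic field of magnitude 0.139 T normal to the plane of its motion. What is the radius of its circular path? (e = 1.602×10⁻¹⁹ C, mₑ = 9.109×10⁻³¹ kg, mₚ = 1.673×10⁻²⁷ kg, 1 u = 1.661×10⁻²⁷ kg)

The magnetic force provides the centripetal force: |q|vB = mv²/r.
r = mv/(|q|B) = (9.109×10⁻³¹)(5.27×10⁵)/((1.602×10⁻¹⁹)(0.139)) ≈ 2.16×10⁻⁵ m.

r ≈ 2.16×10⁻⁵ m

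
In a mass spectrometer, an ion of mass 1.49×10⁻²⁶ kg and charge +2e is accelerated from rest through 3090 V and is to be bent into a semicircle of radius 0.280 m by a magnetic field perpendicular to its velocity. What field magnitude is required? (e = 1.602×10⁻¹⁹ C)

v = √(2|q|V/m) = √(2·3.204×10⁻¹⁹·3090/1.49×10⁻²⁶) ≈ 3.645×10⁵ m/s.
B = mv/(|q|r) = (1.49×10⁻²⁶)(3.645×10⁵)/((3.204×10⁻¹⁹)(0.280)) ≈ 0.0605 T.

B ≈ 0.0605 T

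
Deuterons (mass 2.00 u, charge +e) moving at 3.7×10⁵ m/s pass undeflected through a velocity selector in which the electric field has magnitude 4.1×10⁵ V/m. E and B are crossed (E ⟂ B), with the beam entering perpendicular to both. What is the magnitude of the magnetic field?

Balance of forces in the selector: qE = qvB ⇒ B = E/v.
B = 4.1×10⁵/3.7×10⁵ = 1.1 T.

B = 1.1 T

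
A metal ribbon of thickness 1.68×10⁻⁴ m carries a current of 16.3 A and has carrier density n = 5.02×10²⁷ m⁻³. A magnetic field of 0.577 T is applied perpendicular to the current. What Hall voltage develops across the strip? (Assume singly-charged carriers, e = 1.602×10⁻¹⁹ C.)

V_H = IB/(n e t).
V_H = (16.3)(0.577)/((5.02×10²⁷)(1.602×10⁻¹⁹)(1.68×10⁻⁴)) ≈ 6.96×10⁻⁵ V.

V_H ≈ 6.96×10⁻⁵ V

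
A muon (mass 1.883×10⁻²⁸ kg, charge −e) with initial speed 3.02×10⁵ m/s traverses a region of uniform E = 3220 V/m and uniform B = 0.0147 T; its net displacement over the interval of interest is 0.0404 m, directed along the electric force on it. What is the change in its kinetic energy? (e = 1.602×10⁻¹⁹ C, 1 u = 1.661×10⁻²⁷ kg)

The magnetic force is always ⟂ v and does no work; only the electric force changes KE.
ΔKE = F_E · d = |q|E d = (1.602×10⁻¹⁹)(3220)(0.0404) ≈ 2.08×10⁻¹⁷ J.

ΔKE ≈ 2.08×10⁻¹⁷ J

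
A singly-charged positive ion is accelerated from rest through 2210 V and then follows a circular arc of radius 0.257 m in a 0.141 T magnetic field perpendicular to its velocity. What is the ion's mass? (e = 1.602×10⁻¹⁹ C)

m ≈ 4.76×10⁻²⁶ kg

Combine |q|V = ½mv² and r = mv/(|q|B): eliminate v to get m = qB²r²/(2V).
m = (1.602×10⁻¹⁹)(0.141)²(0.257)²/(2·2210) ≈ 4.76×10⁻²⁶ kg.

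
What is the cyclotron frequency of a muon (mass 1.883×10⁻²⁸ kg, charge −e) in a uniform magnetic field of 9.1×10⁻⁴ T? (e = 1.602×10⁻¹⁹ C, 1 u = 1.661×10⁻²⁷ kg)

f ≈ 1.2×10⁵ Hz

f = |q|B/(2πm).
f = (1.602×10⁻¹⁹)(9.1×10⁻⁴)/(2π·1.883×10⁻²⁸) ≈ 1.2×10⁵ Hz.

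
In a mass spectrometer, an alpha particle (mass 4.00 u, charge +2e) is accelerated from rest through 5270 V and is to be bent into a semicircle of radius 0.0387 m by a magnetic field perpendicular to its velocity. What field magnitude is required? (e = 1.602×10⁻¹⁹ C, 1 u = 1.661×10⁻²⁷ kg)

B ≈ 0.382 T

v = √(2|q|V/m) = √(2·3.204×10⁻¹⁹·5270/6.644×10⁻²⁷) ≈ 7.129×10⁵ m/s.
B = mv/(|q|r) = (6.644×10⁻²⁷)(7.129×10⁵)/((3.204×10⁻¹⁹)(0.0387)) ≈ 0.382 T.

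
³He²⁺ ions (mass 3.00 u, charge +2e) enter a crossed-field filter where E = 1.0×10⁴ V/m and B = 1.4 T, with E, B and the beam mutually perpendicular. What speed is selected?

v = 7100 m/s

Straight-line motion ⇒ electric and magnetic forces cancel, so E = vB.
v = E/B = 1.0×10⁴/1.4 = 7100 m/s.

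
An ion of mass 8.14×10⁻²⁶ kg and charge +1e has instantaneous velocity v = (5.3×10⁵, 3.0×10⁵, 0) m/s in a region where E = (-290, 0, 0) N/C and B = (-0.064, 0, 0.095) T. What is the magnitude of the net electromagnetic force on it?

v×B = (2.85×10⁴, -5.04×10⁴, 1.92×10⁴) N/C.
E + v×B = (2.82×10⁴, -5.04×10⁴, 1.92×10⁴) N/C.
F = q(E + v×B) = (1.602×10⁻¹⁹ C)·(2.82×10⁴, -5.04×10⁴, 1.92×10⁴) = (4.52×10⁻¹⁵, -8.07×10⁻¹⁵, 3.08×10⁻¹⁵) N.
|F| = 9.74×10⁻¹⁵ N.

|F| ≈ 9.74×10⁻¹⁵ N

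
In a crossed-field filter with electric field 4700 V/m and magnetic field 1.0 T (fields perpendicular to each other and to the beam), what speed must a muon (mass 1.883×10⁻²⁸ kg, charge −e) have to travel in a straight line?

Straight-line motion ⇒ electric and magnetic forces cancel, so E = vB.
v = E/B = 4700/1.0 = 4700 m/s.

v = 4700 m/s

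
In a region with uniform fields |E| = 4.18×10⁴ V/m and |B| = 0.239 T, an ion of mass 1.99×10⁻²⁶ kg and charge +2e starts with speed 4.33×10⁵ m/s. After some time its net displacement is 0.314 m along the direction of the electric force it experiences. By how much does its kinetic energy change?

The magnetic force is always ⟂ v and does no work; only the electric force changes KE.
ΔKE = F_E · d = |q|E d = (3.204×10⁻¹⁹)(4.18×10⁴)(0.314) ≈ 4.21×10⁻¹⁵ J.

ΔKE ≈ 4.21×10⁻¹⁵ J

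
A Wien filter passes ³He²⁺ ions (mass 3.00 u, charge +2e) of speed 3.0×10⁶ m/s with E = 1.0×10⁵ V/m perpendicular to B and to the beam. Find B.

Balance of forces in the selector: qE = qvB ⇒ B = E/v.
B = 1.0×10⁵/3.0×10⁶ = 0.033 T.

B = 0.033 T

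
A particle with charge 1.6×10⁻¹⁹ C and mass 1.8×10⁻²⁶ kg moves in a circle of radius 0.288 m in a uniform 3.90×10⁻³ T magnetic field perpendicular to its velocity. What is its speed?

From |q|vB = mv²/r, v = |q|Br/m.
v = (1.6×10⁻¹⁹)(3.90×10⁻³)(0.288)/1.8×10⁻²⁶ ≈ 9980 m/s.

v ≈ 9980 m/s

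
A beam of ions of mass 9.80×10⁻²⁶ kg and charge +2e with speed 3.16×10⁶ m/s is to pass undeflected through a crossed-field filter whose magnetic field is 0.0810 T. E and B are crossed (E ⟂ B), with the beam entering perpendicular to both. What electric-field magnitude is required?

For straight-line motion qE = qvB, so E = vB.
E = 3.16×10⁶ × 0.0810 = 2.56×10⁵ V/m.

E = 2.56×10⁵ V/m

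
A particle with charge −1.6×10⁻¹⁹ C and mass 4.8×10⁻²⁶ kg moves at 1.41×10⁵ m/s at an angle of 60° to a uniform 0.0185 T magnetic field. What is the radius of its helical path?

v⊥ = v sinθ = 1.41×10⁵·sin60° ≈ 1.221×10⁵ m/s.
r = m v⊥/(|q|B) = (4.8×10⁻²⁶)(1.221×10⁵)/((1.6×10⁻¹⁹)(0.0185)) ≈ 1.98 m.

r ≈ 1.98 m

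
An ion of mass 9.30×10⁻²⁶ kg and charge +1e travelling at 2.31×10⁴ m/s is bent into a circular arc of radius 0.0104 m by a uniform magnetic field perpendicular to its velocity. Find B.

From |q|vB = mv²/r, B = mv/(|q|r).
B = (9.30×10⁻²⁶)(2.31×10⁴)/((1.602×10⁻¹⁹)(0.0104)) ≈ 1.29 T.

B ≈ 1.29 T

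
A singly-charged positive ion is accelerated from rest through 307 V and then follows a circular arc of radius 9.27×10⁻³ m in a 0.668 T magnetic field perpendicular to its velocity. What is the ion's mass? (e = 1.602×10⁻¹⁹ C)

m ≈ 1.00×10⁻²⁶ kg

Combine |q|V = ½mv² and r = mv/(|q|B): eliminate v to get m = qB²r²/(2V).
m = (1.602×10⁻¹⁹)(0.668)²(9.27×10⁻³)²/(2·307) ≈ 1.00×10⁻²⁶ kg.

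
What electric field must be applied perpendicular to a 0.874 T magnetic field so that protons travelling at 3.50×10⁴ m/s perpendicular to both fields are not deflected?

For straight-line motion qE = qvB, so E = vB.
E = 3.50×10⁴ × 0.874 = 3.06×10⁴ V/m.

E = 3.06×10⁴ V/m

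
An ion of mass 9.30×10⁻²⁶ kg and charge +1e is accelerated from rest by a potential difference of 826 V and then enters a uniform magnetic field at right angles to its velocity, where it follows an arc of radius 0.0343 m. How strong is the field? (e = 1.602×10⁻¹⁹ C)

B ≈ 0.903 T

v = √(2|q|V/m) = √(2·1.602×10⁻¹⁹·826/9.30×10⁻²⁶) ≈ 5.335×10⁴ m/s.
B = mv/(|q|r) = (9.30×10⁻²⁶)(5.335×10⁴)/((1.602×10⁻¹⁹)(0.0343)) ≈ 0.903 T.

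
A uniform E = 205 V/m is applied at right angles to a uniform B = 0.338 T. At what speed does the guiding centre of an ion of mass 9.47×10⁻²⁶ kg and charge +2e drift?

The E×B drift speed is v_d = E/B.
v_d = 205/0.338 = 607 m/s.

v_d ≈ 607 m/s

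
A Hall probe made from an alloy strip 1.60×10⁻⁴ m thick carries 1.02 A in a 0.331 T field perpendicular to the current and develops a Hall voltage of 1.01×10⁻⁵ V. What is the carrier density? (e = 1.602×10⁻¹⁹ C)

From V_H = IB/(n e t), n = IB/(V_H e t).
n = (1.02)(0.331)/((1.01×10⁻⁵)(1.602×10⁻¹⁹)(1.60×10⁻⁴)) ≈ 1.30×10²⁷ m⁻³.

n ≈ 1.30×10²⁷ m⁻³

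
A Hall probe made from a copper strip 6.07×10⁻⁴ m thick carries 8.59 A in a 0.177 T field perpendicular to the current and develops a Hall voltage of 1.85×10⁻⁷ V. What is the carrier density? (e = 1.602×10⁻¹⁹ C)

n ≈ 8.45×10²⁸ m⁻³

From V_H = IB/(n e t), n = IB/(V_H e t).
n = (8.59)(0.177)/((1.85×10⁻⁷)(1.602×10⁻¹⁹)(6.07×10⁻⁴)) ≈ 8.45×10²⁸ m⁻³.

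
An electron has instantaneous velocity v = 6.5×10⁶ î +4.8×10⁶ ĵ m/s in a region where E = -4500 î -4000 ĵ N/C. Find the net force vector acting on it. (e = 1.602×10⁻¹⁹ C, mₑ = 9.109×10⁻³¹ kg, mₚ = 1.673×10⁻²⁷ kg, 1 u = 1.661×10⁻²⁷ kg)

F ≈ (7.21×10⁻¹⁶, 6.41×10⁻¹⁶, 0) N

Only an electric field acts, so F = qE = (−1.602×10⁻¹⁹ C)·(-4500, -4000, 0) = (7.21×10⁻¹⁶, 6.41×10⁻¹⁶, 0) N.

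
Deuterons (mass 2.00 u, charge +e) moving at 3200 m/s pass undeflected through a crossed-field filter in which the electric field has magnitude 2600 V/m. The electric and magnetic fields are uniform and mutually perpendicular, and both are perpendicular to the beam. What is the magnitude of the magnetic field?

Balance of forces in the selector: qE = qvB ⇒ B = E/v.
B = 2600/3200 = 0.81 T.

B = 0.81 T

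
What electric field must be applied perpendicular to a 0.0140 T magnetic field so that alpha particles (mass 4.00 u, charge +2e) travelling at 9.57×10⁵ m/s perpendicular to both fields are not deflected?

E = 1.34×10⁴ V/m

For straight-line motion qE = qvB, so E = vB.
E = 9.57×10⁵ × 0.0140 = 1.34×10⁴ V/m.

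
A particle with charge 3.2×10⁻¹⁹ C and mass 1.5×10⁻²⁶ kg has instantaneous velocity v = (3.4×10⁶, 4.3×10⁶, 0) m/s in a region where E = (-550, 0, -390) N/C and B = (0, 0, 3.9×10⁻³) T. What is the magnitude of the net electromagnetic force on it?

|F| ≈ 6.71×10⁻¹⁵ N

v×B = (1.68×10⁴, -1.33×10⁴, 0) N/C.
E + v×B = (1.62×10⁴, -1.33×10⁴, -390) N/C.
F = q(E + v×B) = (3.2×10⁻¹⁹ C)·(1.62×10⁴, -1.33×10⁴, -390) = (5.19×10⁻¹⁵, -4.24×10⁻¹⁵, -1.25×10⁻¹⁶) N.
|F| = 6.71×10⁻¹⁵ N.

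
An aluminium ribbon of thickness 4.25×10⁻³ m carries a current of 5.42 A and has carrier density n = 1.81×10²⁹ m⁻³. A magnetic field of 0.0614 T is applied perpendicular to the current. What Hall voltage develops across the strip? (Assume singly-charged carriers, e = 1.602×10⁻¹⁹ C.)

V_H = IB/(n e t).
V_H = (5.42)(0.0614)/((1.81×10²⁹)(1.602×10⁻¹⁹)(4.25×10⁻³)) ≈ 2.70×10⁻⁹ V.

V_H ≈ 2.70×10⁻⁹ V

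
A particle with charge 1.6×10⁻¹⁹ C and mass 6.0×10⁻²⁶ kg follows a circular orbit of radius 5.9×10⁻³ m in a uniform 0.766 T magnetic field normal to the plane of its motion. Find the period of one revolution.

The cyclotron period depends only on m, q, B: T = 2πm/(|q|B).
T = 2π(6.0×10⁻²⁶)/((1.6×10⁻¹⁹)(0.766)) ≈ 3.08×10⁻⁶ s.

T ≈ 3.08×10⁻⁶ s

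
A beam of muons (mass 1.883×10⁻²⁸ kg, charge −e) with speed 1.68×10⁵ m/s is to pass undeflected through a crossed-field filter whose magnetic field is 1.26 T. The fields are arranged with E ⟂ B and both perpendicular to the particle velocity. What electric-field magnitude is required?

For straight-line motion qE = qvB, so E = vB.
E = 1.68×10⁵ × 1.26 = 2.12×10⁵ V/m.

E = 2.12×10⁵ V/m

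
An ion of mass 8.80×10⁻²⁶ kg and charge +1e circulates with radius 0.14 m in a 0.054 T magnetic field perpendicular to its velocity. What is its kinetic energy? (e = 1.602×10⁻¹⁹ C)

KE ≈ 52 eV

v = |q|Br/m, then KE = ½mv² = (qBr)²/(2m).
v = (1.602×10⁻¹⁹)(0.054)(0.14)/8.80×10⁻²⁶ ≈ 1.376×10⁴ m/s.
KE = ½(8.80×10⁻²⁶)(1.376×10⁴)² ≈ 8.3×10⁻¹⁸ J = 52 eV.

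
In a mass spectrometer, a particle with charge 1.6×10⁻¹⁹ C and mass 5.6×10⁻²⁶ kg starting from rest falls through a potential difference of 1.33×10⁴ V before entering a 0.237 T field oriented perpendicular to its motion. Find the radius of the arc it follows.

Acceleration: |q|V = ½mv² ⇒ v = √(2|q|V/m) = √(2·1.6×10⁻¹⁹·1.33×10⁴/5.6×10⁻²⁶) ≈ 2.757×10⁵ m/s.
In the field: r = mv/(|q|B) = (5.6×10⁻²⁶)(2.757×10⁵)/((1.6×10⁻¹⁹)(0.237)) ≈ 0.407 m.

r ≈ 0.407 m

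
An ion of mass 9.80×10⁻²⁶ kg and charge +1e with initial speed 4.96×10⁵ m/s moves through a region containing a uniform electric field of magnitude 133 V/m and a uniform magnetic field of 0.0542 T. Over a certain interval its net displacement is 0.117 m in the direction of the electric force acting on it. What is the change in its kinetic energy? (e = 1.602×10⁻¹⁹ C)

ΔKE ≈ 2.49×10⁻¹⁸ J

The magnetic force is always ⟂ v and does no work; only the electric force changes KE.
ΔKE = F_E · d = |q|E d = (1.602×10⁻¹⁹)(133)(0.117) ≈ 2.49×10⁻¹⁸ J.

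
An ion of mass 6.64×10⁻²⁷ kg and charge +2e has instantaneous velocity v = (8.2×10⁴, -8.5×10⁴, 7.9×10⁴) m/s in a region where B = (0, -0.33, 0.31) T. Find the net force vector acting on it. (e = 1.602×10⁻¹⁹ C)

F ≈ (-8.97×10⁻¹⁷, -8.14×10⁻¹⁵, -8.67×10⁻¹⁵) N

v×B = (-280, -2.54×10⁴, -2.71×10⁴) N/C.
F = q v×B = (3.204×10⁻¹⁹ C)·(-280, -2.54×10⁴, -2.71×10⁴) = (-8.97×10⁻¹⁷, -8.14×10⁻¹⁵, -8.67×10⁻¹⁵) N.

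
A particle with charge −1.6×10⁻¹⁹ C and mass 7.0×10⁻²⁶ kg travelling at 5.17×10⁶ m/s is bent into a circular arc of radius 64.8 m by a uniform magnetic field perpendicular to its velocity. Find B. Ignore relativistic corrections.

From |q|vB = mv²/r, B = mv/(|q|r).
B = (7.0×10⁻²⁶)(5.17×10⁶)/((1.6×10⁻¹⁹)(64.8)) ≈ 0.0349 T.

B ≈ 0.0349 T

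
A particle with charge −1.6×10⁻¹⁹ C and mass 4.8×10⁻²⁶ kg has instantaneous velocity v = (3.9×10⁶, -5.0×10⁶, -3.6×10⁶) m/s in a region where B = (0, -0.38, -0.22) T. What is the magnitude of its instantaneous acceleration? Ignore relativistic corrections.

v×B = (-2.68×10⁵, 8.58×10⁵, -1.48×10⁶) N/C.
F = q v×B = (−1.6×10⁻¹⁹ C)·(-2.68×10⁵, 8.58×10⁵, -1.48×10⁶) = (4.29×10⁻¹⁴, -1.37×10⁻¹³, 2.37×10⁻¹³) N.
|a| = |F|/m = 2.773×10⁻¹³/4.8×10⁻²⁶ ≈ 5.78×10¹² m/s².

|a| ≈ 5.78×10¹² m/s²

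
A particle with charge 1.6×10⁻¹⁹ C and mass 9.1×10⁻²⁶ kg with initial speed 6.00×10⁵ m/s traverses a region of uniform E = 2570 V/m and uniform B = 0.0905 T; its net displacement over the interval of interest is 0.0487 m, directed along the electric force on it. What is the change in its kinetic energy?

The magnetic force is always ⟂ v and does no work; only the electric force changes KE.
ΔKE = F_E · d = |q|E d = (1.6×10⁻¹⁹)(2570)(0.0487) ≈ 2.00×10⁻¹⁷ J.

ΔKE ≈ 2.00×10⁻¹⁷ J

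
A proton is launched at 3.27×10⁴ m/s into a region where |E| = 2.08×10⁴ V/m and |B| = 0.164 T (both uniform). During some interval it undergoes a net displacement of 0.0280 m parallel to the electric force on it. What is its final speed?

v_f ≈ 3.36×10⁵ m/s

B does no work; ΔKE = |q|E d.
½mv_f² = ½mv₀² + |q|Ed = ½(1.673×10⁻²⁷)(3.27×10⁴)² + (1.602×10⁻¹⁹)(2.08×10⁴)(0.0280) ≈ 8.945×10⁻¹⁹ J + 9.330×10⁻¹⁷ J ≈ 9.419×10⁻¹⁷ J.
v_f = √(2·9.419×10⁻¹⁷/1.673×10⁻²⁷) ≈ 3.36×10⁵ m/s.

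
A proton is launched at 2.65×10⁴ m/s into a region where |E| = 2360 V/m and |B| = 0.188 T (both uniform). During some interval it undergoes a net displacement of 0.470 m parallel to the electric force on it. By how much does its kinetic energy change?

ΔKE ≈ 1.78×10⁻¹⁶ J

The magnetic force is always ⟂ v and does no work; only the electric force changes KE.
ΔKE = F_E · d = |q|E d = (1.602×10⁻¹⁹)(2360)(0.470) ≈ 1.78×10⁻¹⁶ J.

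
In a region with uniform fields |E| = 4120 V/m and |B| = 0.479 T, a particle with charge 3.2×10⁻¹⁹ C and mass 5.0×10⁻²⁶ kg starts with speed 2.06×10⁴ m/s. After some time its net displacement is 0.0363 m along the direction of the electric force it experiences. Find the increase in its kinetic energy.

The magnetic force is always ⟂ v and does no work; only the electric force changes KE.
ΔKE = F_E · d = |q|E d = (3.2×10⁻¹⁹)(4120)(0.0363) ≈ 4.79×10⁻¹⁷ J.

ΔKE ≈ 4.79×10⁻¹⁷ J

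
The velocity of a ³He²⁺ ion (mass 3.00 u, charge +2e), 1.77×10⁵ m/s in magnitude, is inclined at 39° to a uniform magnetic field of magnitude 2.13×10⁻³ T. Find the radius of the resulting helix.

r ≈ 0.813 m

v⊥ = v sinθ = 1.77×10⁵·sin39° ≈ 1.114×10⁵ m/s.
r = m v⊥/(|q|B) = (4.983×10⁻²⁷)(1.114×10⁵)/((3.204×10⁻¹⁹)(2.13×10⁻³)) ≈ 0.813 m.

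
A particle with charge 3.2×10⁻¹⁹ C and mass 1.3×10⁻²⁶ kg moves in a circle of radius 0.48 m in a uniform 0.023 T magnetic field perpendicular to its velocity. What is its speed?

From |q|vB = mv²/r, v = |q|Br/m.
v = (3.2×10⁻¹⁹)(0.023)(0.48)/1.3×10⁻²⁶ ≈ 2.7×10⁵ m/s.

v ≈ 2.7×10⁵ m/s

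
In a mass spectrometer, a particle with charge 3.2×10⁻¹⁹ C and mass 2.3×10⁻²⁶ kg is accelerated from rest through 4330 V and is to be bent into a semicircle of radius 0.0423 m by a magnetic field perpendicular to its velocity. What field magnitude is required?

B ≈ 0.590 T

v = √(2|q|V/m) = √(2·3.2×10⁻¹⁹·4330/2.3×10⁻²⁶) ≈ 3.471×10⁵ m/s.
B = mv/(|q|r) = (2.3×10⁻²⁶)(3.471×10⁵)/((3.2×10⁻¹⁹)(0.0423)) ≈ 0.590 T.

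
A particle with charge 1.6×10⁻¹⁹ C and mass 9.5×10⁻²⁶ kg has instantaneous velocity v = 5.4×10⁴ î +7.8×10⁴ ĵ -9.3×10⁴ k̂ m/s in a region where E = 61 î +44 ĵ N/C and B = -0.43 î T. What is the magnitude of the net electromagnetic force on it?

|F| ≈ 8.36×10⁻¹⁵ N

v×B = (0, 4.00×10⁴, 3.35×10⁴) N/C.
E + v×B = (61.0, 4.00×10⁴, 3.35×10⁴) N/C.
F = q(E + v×B) = (1.6×10⁻¹⁹ C)·(61.0, 4.00×10⁴, 3.35×10⁴) = (9.76×10⁻¹⁸, 6.41×10⁻¹⁵, 5.37×10⁻¹⁵) N.
|F| = 8.36×10⁻¹⁵ N.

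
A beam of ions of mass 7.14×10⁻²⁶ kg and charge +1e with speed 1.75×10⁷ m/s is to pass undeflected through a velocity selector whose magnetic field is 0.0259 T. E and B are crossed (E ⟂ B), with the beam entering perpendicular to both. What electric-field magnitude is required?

E = 4.53×10⁵ V/m

For straight-line motion qE = qvB, so E = vB.
E = 1.75×10⁷ × 0.0259 = 4.53×10⁵ V/m.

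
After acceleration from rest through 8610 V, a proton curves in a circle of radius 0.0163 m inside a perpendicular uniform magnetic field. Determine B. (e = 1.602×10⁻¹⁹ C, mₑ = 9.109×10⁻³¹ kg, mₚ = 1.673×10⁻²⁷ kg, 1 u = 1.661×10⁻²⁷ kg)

v = √(2|q|V/m) = √(2·1.602×10⁻¹⁹·8610/1.673×10⁻²⁷) ≈ 1.284×10⁶ m/s.
B = mv/(|q|r) = (1.673×10⁻²⁷)(1.284×10⁶)/((1.602×10⁻¹⁹)(0.0163)) ≈ 0.823 T.

B ≈ 0.823 T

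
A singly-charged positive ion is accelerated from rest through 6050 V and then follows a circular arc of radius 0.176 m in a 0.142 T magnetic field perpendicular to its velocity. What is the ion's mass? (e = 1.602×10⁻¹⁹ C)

m ≈ 8.27×10⁻²⁷ kg

Combine |q|V = ½mv² and r = mv/(|q|B): eliminate v to get m = qB²r²/(2V).
m = (1.602×10⁻¹⁹)(0.142)²(0.176)²/(2·6050) ≈ 8.27×10⁻²⁷ kg.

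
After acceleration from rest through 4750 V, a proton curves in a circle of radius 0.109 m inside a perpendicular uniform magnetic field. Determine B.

B ≈ 0.0914 T

v = √(2|q|V/m) = √(2·1.602×10⁻¹⁹·4750/1.673×10⁻²⁷) ≈ 9.538×10⁵ m/s.
B = mv/(|q|r) = (1.673×10⁻²⁷)(9.538×10⁵)/((1.602×10⁻¹⁹)(0.109)) ≈ 0.0914 T.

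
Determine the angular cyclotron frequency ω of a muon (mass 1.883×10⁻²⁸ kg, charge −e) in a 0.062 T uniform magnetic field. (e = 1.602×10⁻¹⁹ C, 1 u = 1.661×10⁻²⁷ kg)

ω = |q|B/m.
ω = (1.602×10⁻¹⁹)(0.062)/1.883×10⁻²⁸ ≈ 5.3×10⁷ rad/s.

ω ≈ 5.3×10⁷ rad/s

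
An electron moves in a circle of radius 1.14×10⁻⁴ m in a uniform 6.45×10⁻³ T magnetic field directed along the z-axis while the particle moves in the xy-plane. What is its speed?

v ≈ 1.29×10⁵ m/s

From |q|vB = mv²/r, v = |q|Br/m.
v = (1.602×10⁻¹⁹)(6.45×10⁻³)(1.14×10⁻⁴)/9.109×10⁻³¹ ≈ 1.29×10⁵ m/s.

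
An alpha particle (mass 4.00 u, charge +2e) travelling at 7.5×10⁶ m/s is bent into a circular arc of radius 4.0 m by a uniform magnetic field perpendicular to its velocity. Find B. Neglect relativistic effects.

From |q|vB = mv²/r, B = mv/(|q|r).
B = (6.644×10⁻²⁷)(7.5×10⁶)/((3.204×10⁻¹⁹)(4.0)) ≈ 0.039 T.

B ≈ 0.039 T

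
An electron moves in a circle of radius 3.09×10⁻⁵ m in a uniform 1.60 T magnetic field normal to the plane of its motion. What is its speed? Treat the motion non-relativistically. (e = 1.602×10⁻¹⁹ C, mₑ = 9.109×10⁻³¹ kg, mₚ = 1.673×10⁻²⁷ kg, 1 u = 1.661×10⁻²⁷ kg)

From |q|vB = mv²/r, v = |q|Br/m.
v = (1.602×10⁻¹⁹)(1.60)(3.09×10⁻⁵)/9.109×10⁻³¹ ≈ 8.70×10⁶ m/s.

v ≈ 8.70×10⁶ m/s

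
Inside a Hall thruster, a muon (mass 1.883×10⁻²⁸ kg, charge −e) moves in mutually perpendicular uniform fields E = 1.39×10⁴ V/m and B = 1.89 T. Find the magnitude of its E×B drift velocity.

The E×B drift speed is v_d = E/B.
v_d = 1.39×10⁴/1.89 = 7350 m/s.

v_d ≈ 7350 m/s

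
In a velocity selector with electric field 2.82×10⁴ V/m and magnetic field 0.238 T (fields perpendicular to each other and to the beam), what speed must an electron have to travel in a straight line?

Straight-line motion ⇒ electric and magnetic forces cancel, so E = vB.
v = E/B = 2.82×10⁴/0.238 = 1.18×10⁵ m/s.

v = 1.18×10⁵ m/s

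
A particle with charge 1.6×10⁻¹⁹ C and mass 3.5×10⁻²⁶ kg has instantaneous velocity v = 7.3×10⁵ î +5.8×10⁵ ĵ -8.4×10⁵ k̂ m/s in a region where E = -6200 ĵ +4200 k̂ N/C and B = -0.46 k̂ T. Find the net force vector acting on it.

v×B = (-2.67×10⁵, 3.36×10⁵, 0) N/C.
E + v×B = (-2.67×10⁵, 3.30×10⁵, 4200) N/C.
F = q(E + v×B) = (1.6×10⁻¹⁹ C)·(-2.67×10⁵, 3.30×10⁵, 4200) = (-4.27×10⁻¹⁴, 5.27×10⁻¹⁴, 6.72×10⁻¹⁶) N.

F ≈ (-4.27×10⁻¹⁴, 5.27×10⁻¹⁴, 6.72×10⁻¹⁶) N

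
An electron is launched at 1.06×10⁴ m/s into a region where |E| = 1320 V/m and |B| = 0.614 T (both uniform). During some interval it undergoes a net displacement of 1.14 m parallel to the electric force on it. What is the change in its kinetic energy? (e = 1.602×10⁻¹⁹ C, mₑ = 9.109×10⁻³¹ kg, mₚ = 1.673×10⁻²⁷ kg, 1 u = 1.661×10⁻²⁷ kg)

The magnetic force is always ⟂ v and does no work; only the electric force changes KE.
ΔKE = F_E · d = |q|E d = (1.602×10⁻¹⁹)(1320)(1.14) ≈ 2.41×10⁻¹⁶ J.

ΔKE ≈ 2.41×10⁻¹⁶ J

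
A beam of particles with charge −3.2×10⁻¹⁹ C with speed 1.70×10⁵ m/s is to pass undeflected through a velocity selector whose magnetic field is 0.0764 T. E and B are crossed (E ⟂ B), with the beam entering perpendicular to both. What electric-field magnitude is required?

E = 1.30×10⁴ V/m

For straight-line motion qE = qvB, so E = vB.
E = 1.70×10⁵ × 0.0764 = 1.30×10⁴ V/m.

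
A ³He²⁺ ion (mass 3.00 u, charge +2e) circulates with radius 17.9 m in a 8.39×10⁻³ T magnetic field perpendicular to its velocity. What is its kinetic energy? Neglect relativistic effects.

KE ≈ 1.45×10⁶ eV

v = |q|Br/m, then KE = ½mv² = (qBr)²/(2m).
v = (3.204×10⁻¹⁹)(8.39×10⁻³)(17.9)/4.983×10⁻²⁷ ≈ 9.656×10⁶ m/s.
KE = ½(4.983×10⁻²⁷)(9.656×10⁶)² ≈ 2.32×10⁻¹³ J = 1.45×10⁶ eV.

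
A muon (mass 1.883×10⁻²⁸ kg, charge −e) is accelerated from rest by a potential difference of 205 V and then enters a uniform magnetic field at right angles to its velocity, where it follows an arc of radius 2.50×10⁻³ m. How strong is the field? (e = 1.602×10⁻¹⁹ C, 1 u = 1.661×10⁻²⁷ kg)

B ≈ 0.278 T

v = √(2|q|V/m) = √(2·1.602×10⁻¹⁹·205/1.883×10⁻²⁸) ≈ 5.906×10⁵ m/s.
B = mv/(|q|r) = (1.883×10⁻²⁸)(5.906×10⁵)/((1.602×10⁻¹⁹)(2.50×10⁻³)) ≈ 0.278 T.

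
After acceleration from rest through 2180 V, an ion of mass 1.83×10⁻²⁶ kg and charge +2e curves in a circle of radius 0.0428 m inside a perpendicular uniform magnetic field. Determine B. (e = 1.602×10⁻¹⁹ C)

B ≈ 0.369 T

v = √(2|q|V/m) = √(2·3.204×10⁻¹⁹·2180/1.83×10⁻²⁶) ≈ 2.763×10⁵ m/s.
B = mv/(|q|r) = (1.83×10⁻²⁶)(2.763×10⁵)/((3.204×10⁻¹⁹)(0.0428)) ≈ 0.369 T.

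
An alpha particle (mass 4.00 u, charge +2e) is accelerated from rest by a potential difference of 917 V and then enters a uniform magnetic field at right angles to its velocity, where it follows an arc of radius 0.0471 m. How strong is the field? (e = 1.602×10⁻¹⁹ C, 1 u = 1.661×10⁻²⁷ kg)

v = √(2|q|V/m) = √(2·3.204×10⁻¹⁹·917/6.644×10⁻²⁷) ≈ 2.974×10⁵ m/s.
B = mv/(|q|r) = (6.644×10⁻²⁷)(2.974×10⁵)/((3.204×10⁻¹⁹)(0.0471)) ≈ 0.131 T.

B ≈ 0.131 T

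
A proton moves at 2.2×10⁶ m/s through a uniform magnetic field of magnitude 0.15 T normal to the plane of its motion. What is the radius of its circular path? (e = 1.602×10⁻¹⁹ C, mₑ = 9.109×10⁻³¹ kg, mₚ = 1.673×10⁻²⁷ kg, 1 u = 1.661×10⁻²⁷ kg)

The magnetic force provides the centripetal force: |q|vB = mv²/r.
r = mv/(|q|B) = (1.673×10⁻²⁷)(2.2×10⁶)/((1.602×10⁻¹⁹)(0.15)) ≈ 0.15 m.

r ≈ 0.15 m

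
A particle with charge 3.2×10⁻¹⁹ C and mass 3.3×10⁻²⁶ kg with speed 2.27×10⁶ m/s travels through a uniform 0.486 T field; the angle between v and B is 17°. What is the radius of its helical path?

v⊥ = v sinθ = 2.27×10⁶·sin17° ≈ 6.637×10⁵ m/s.
r = m v⊥/(|q|B) = (3.3×10⁻²⁶)(6.637×10⁵)/((3.2×10⁻¹⁹)(0.486)) ≈ 0.141 m.

r ≈ 0.141 m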